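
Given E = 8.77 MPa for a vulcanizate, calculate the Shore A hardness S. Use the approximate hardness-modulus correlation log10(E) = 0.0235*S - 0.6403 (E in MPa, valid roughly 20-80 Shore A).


log10(E) = 0.0235*S - 0.6403  =>  S = (log10(E) + 0.6403) / 0.0235
log10(8.77) = 0.943000
S = (0.943000 + 0.6403) / 0.0235 = 1.583300 / 0.0235
S = 67.4

Shore A = 67.4


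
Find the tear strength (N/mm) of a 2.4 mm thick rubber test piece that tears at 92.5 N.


Tear strength = force / thickness
= 92.5 / 2.4
= 38.54 N/mm

38.54 N/mm


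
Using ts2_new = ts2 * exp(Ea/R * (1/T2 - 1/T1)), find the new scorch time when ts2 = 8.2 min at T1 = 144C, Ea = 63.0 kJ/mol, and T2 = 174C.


Convert temperatures: T1 = 144 + 273.15 = 417.15 K, T2 = 174 + 273.15 = 447.15 K
ts2_new = 8.2 * exp(63000 / 8.314 * (1/447.15 - 1/417.15))
1/T2 - 1/T1 = -1.6083e-04
ts2_new = 2.42 min

2.42 min


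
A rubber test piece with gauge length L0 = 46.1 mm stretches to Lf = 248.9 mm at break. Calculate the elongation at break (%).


Elongation = (Lf - L0) / L0 * 100
= (248.9 - 46.1) / 46.1 * 100
= 202.8 / 46.1 * 100
= 439.9%

439.9%


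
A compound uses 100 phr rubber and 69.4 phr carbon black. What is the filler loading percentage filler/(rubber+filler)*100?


Filler % = filler / (rubber + filler) * 100
= 69.4 / (100 + 69.4) * 100
= 69.4 / 169.4 * 100
= 40.97%

40.97%


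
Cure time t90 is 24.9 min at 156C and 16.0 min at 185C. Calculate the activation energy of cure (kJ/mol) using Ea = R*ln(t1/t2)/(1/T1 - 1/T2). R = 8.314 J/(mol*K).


T1 = 429.15 K, T2 = 458.15 K
1/T1 - 1/T2 = 1.4750e-04
ln(t1/t2) = ln(24.9/16.0) = 0.4423
Ea = 8.314 * 0.4423 / 1.4750e-04 = 24930.1694 J/mol
Ea = 24.93 kJ/mol

24.93 kJ/mol


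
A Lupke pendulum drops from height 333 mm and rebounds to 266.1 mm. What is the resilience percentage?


Resilience = h_rebound / h_drop * 100
= 266.1 / 333 * 100
= 79.9%

79.9%


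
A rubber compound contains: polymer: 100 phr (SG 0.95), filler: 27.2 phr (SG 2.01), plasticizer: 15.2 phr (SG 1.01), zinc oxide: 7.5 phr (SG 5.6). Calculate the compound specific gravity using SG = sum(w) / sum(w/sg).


Sum of weights = 149.9
Volume contributions:
  polymer: 100/0.95 = 105.2632
  filler: 27.2/2.01 = 13.5323
  plasticizer: 15.2/1.01 = 15.0495
  zinc oxide: 7.5/5.6 = 1.3393
Sum of volumes = 135.1843
SG = 149.9 / 135.1843 = 1.109

SG = 1.109


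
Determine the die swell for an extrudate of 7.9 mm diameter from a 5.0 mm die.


Die swell ratio = D_extrudate / D_die
= 7.9 / 5.0
= 1.58

Die swell = 1.58


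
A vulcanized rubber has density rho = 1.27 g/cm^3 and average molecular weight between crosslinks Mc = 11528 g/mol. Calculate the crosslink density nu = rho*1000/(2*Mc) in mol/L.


nu = rho * 1000 / (2 * Mc)
nu = 1.27 * 1000 / (2 * 11528)
nu = 1270.0 / 23056
nu = 0.0551 mol/L

0.0551 mol/L


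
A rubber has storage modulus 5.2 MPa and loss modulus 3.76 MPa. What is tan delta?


tan delta = E'' / E'
= 3.76 / 5.2
= 0.7231

tan delta = 0.7231


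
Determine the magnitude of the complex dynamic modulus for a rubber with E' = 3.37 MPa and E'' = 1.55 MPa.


|E*| = sqrt(E'^2 + E''^2)
= sqrt(3.37^2 + 1.55^2)
= sqrt(11.3569 + 2.4025)
= 3.709 MPa

3.709 MPa


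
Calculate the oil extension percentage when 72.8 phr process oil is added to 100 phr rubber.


Oil % = oil / (100 + oil) * 100
= 72.8 / (100 + 72.8) * 100
= 72.8 / 172.8 * 100
= 42.13%

42.13%


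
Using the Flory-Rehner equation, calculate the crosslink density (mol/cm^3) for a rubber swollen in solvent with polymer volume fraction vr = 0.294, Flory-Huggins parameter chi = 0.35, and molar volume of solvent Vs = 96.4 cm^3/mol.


ln(1 - vr) = ln(1 - 0.294) = -0.3481
Numerator = -((-0.3481) + 0.294 + 0.35 * 0.294^2) = 0.0239
Denominator = 96.4 * (0.294^(1/3) - 0.294/2) = 49.9294
nu = 0.0239 / 49.9294 = 4.7842e-04 mol/cm^3

4.7842e-04 mol/cm^3


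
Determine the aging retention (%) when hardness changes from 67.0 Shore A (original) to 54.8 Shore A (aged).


Retention = aged / original * 100
= 54.8 / 67.0 * 100
= 81.8%

81.8%


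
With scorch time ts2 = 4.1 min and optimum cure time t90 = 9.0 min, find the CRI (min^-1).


CRI = 100 / (t90 - ts2)
= 100 / (9.0 - 4.1)
= 100 / 4.9
= 20.41 min^-1

20.41 min^-1


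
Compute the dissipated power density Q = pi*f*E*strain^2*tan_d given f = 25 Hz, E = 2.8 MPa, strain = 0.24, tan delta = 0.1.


Q = pi * f * E * strain^2 * tan_d
= pi * 25 * 2.8 * 0.24^2 * 0.1
= pi * 25 * 2.8 * 0.0576 * 0.1
= 1.2667

Q = 1.2667


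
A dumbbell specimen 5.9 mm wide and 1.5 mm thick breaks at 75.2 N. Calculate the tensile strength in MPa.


Area = width * thickness = 5.9 * 1.5 = 8.85 mm^2
TS = force / area = 75.2 / 8.85 = 8.5 MPa

8.5 MPa


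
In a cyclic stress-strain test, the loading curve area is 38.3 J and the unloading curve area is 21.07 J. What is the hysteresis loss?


Hysteresis loss = loading - unloading
= 38.3 - 21.07
= 17.23 J

17.23 J


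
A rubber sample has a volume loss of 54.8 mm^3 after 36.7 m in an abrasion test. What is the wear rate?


Rate = volume_loss / distance
= 54.8 / 36.7
= 1.493 mm^3/m

1.493 mm^3/m


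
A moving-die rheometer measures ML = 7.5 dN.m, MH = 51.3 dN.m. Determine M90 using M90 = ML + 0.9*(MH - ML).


M90 = ML + 0.9 * (MH - ML)
M90 = 7.5 + 0.9 * (51.3 - 7.5)
M90 = 7.5 + 0.9 * 43.8
M90 = 46.92 dN.m

46.92 dN.m


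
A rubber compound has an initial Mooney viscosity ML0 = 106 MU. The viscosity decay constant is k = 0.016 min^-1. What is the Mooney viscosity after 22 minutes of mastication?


ML = ML0 * exp(-k * t)
ML = 106 * exp(-0.016 * 22)
ML = 106 * 0.7033
ML = 74.55 MU

74.55 MU


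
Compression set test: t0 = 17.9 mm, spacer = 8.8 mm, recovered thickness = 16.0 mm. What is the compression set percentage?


CS = (t0 - recovered) / (t0 - ts) * 100
= (17.9 - 16.0) / (17.9 - 8.8) * 100
= 1.9 / 9.1 * 100
= 20.9%

20.9%


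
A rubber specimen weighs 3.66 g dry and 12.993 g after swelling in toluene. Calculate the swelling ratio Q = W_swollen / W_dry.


Q = W_swollen / W_dry
Q = 12.993 / 3.66
Q = 3.55

Q = 3.55


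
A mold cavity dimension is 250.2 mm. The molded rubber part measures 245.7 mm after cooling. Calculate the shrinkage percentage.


Shrinkage = (mold - part) / mold * 100
= (250.2 - 245.7) / 250.2 * 100
= 4.5 / 250.2 * 100
= 1.8%

1.8%


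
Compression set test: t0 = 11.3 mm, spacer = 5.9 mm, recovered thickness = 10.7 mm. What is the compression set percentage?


CS = (t0 - recovered) / (t0 - ts) * 100
= (11.3 - 10.7) / (11.3 - 5.9) * 100
= 0.6 / 5.4 * 100
= 11.1%

11.1%


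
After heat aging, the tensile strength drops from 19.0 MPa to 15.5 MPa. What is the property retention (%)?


Retention = aged / original * 100
= 15.5 / 19.0 * 100
= 81.6%

81.6%


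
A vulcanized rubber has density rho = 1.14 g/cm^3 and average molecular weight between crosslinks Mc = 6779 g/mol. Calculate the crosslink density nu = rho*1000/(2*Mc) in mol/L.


nu = rho * 1000 / (2 * Mc)
nu = 1.14 * 1000 / (2 * 6779)
nu = 1140.0 / 13558
nu = 0.0841 mol/L

0.0841 mol/L


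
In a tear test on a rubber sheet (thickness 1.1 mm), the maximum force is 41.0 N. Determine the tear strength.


Tear strength = force / thickness
= 41.0 / 1.1
= 37.27 N/mm

37.27 N/mm


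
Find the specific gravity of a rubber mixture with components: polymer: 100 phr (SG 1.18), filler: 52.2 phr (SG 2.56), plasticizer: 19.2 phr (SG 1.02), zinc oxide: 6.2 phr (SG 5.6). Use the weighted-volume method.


Sum of weights = 177.6
Volume contributions:
  polymer: 100/1.18 = 84.7458
  filler: 52.2/2.56 = 20.3906
  plasticizer: 19.2/1.02 = 18.8235
  zinc oxide: 6.2/5.6 = 1.1071
Sum of volumes = 125.0671
SG = 177.6 / 125.0671 = 1.42

SG = 1.42


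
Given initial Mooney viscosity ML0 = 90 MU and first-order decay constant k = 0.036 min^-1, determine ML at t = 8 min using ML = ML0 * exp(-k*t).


ML = ML0 * exp(-k * t)
ML = 90 * exp(-0.036 * 8)
ML = 90 * 0.7498
ML = 67.48 MU

67.48 MU


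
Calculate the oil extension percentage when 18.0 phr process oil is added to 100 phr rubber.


Oil % = oil / (100 + oil) * 100
= 18.0 / (100 + 18.0) * 100
= 18.0 / 118.0 * 100
= 15.25%

15.25%


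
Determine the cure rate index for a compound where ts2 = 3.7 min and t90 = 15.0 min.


CRI = 100 / (t90 - ts2)
= 100 / (15.0 - 3.7)
= 100 / 11.3
= 8.85 min^-1

8.85 min^-1


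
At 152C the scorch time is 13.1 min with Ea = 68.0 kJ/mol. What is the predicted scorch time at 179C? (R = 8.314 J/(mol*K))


Convert temperatures: T1 = 152 + 273.15 = 425.15 K, T2 = 179 + 273.15 = 452.15 K
ts2_new = 13.1 * exp(68000 / 8.314 * (1/452.15 - 1/425.15))
1/T2 - 1/T1 = -1.4046e-04
ts2_new = 4.15 min

4.15 min


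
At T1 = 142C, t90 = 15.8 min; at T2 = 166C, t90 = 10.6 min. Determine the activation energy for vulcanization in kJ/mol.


T1 = 415.15 K, T2 = 439.15 K
1/T1 - 1/T2 = 1.3164e-04
ln(t1/t2) = ln(15.8/10.6) = 0.3992
Ea = 8.314 * 0.3992 / 1.3164e-04 = 25209.2139 J/mol
Ea = 25.21 kJ/mol

25.21 kJ/mol


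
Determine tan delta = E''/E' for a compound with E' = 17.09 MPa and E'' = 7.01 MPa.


tan delta = E'' / E'
= 7.01 / 17.09
= 0.4102

tan delta = 0.4102


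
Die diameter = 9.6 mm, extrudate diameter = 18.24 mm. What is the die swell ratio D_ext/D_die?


Die swell ratio = D_extrudate / D_die
= 18.24 / 9.6
= 1.9

Die swell = 1.9


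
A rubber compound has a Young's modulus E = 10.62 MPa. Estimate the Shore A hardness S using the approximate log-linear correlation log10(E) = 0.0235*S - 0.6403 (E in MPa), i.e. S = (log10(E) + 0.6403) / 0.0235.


log10(E) = 0.0235*S - 0.6403  =>  S = (log10(E) + 0.6403) / 0.0235
log10(10.62) = 1.026125
S = (1.026125 + 0.6403) / 0.0235 = 1.666425 / 0.0235
S = 70.9

Shore A = 70.9


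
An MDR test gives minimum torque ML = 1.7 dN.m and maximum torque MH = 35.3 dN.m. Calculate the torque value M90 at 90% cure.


M90 = ML + 0.9 * (MH - ML)
M90 = 1.7 + 0.9 * (35.3 - 1.7)
M90 = 1.7 + 0.9 * 33.6
M90 = 31.94 dN.m

31.94 dN.m


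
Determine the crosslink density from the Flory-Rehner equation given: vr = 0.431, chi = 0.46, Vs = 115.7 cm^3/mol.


ln(1 - vr) = ln(1 - 0.431) = -0.5639
Numerator = -((-0.5639) + 0.431 + 0.46 * 0.431^2) = 0.0474
Denominator = 115.7 * (0.431^(1/3) - 0.431/2) = 62.4628
nu = 0.0474 / 62.4628 = 7.5925e-04 mol/cm^3

7.5925e-04 mol/cm^3


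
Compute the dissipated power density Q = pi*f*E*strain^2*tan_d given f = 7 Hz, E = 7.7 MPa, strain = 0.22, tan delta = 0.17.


Q = pi * f * E * strain^2 * tan_d
= pi * 7 * 7.7 * 0.22^2 * 0.17
= pi * 7 * 7.7 * 0.0484 * 0.17
= 1.3933

Q = 1.3933


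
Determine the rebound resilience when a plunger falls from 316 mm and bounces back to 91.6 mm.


Resilience = h_rebound / h_drop * 100
= 91.6 / 316 * 100
= 29.0%

29.0%


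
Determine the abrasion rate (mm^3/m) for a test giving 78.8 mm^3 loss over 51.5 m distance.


Rate = volume_loss / distance
= 78.8 / 51.5
= 1.53 mm^3/m

1.53 mm^3/m


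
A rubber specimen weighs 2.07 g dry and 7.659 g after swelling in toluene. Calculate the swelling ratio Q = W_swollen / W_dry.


Q = W_swollen / W_dry
Q = 7.659 / 2.07
Q = 3.7

Q = 3.7


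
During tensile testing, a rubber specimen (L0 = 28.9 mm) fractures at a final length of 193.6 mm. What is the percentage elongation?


Elongation = (Lf - L0) / L0 * 100
= (193.6 - 28.9) / 28.9 * 100
= 164.7 / 28.9 * 100
= 569.9%

569.9%


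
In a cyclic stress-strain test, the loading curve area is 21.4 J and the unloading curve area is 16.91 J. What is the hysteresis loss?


Hysteresis loss = loading - unloading
= 21.4 - 16.91
= 4.49 J

4.49 J


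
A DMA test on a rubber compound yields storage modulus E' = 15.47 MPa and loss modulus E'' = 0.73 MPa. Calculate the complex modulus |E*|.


|E*| = sqrt(E'^2 + E''^2)
= sqrt(15.47^2 + 0.73^2)
= sqrt(239.3209 + 0.5329)
= 15.487 MPa

15.487 MPa


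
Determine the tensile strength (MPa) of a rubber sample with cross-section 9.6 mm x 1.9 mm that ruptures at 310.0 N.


Area = width * thickness = 9.6 * 1.9 = 18.24 mm^2
TS = force / area = 310.0 / 18.24 = 17.0 MPa

17.0 MPa


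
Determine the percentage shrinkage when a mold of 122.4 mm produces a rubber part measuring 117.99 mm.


Shrinkage = (mold - part) / mold * 100
= (122.4 - 117.99) / 122.4 * 100
= 4.41 / 122.4 * 100
= 3.6%

3.6%


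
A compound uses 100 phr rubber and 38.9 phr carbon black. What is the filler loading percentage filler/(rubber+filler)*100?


Filler % = filler / (rubber + filler) * 100
= 38.9 / (100 + 38.9) * 100
= 38.9 / 138.9 * 100
= 28.01%

28.01%


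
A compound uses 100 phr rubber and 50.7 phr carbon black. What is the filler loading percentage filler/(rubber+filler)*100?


Filler % = filler / (rubber + filler) * 100
= 50.7 / (100 + 50.7) * 100
= 50.7 / 150.7 * 100
= 33.64%

33.64%


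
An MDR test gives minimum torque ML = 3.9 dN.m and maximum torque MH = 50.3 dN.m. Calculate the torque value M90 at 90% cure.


M90 = ML + 0.9 * (MH - ML)
M90 = 3.9 + 0.9 * (50.3 - 3.9)
M90 = 3.9 + 0.9 * 46.4
M90 = 45.66 dN.m

45.66 dN.m


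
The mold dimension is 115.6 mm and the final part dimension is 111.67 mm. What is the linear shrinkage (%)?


Shrinkage = (mold - part) / mold * 100
= (115.6 - 111.67) / 115.6 * 100
= 3.93 / 115.6 * 100
= 3.4%

3.4%


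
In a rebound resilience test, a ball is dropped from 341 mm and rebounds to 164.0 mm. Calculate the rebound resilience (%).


Resilience = h_rebound / h_drop * 100
= 164.0 / 341 * 100
= 48.1%

48.1%


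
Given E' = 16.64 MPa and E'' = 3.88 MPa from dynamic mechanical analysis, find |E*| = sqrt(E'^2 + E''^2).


|E*| = sqrt(E'^2 + E''^2)
= sqrt(16.64^2 + 3.88^2)
= sqrt(276.8896 + 15.0544)
= 17.086 MPa

17.086 MPa


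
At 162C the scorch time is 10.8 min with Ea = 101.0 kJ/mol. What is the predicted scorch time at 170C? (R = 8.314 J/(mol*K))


Convert temperatures: T1 = 162 + 273.15 = 435.15 K, T2 = 170 + 273.15 = 443.15 K
ts2_new = 10.8 * exp(101000 / 8.314 * (1/443.15 - 1/435.15))
1/T2 - 1/T1 = -4.1486e-05
ts2_new = 6.52 min

6.52 min


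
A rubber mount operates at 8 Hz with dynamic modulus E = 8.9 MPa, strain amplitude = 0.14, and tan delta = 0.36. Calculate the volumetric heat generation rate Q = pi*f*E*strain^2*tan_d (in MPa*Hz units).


Q = pi * f * E * strain^2 * tan_d
= pi * 8 * 8.9 * 0.14^2 * 0.36
= pi * 8 * 8.9 * 0.0196 * 0.36
= 1.5783

Q = 1.5783


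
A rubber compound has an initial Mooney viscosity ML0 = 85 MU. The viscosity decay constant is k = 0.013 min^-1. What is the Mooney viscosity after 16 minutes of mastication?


ML = ML0 * exp(-k * t)
ML = 85 * exp(-0.013 * 16)
ML = 85 * 0.8122
ML = 69.04 MU

69.04 MU


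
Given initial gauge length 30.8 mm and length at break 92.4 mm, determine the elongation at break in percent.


Elongation = (Lf - L0) / L0 * 100
= (92.4 - 30.8) / 30.8 * 100
= 61.6 / 30.8 * 100
= 200.0%

200.0%


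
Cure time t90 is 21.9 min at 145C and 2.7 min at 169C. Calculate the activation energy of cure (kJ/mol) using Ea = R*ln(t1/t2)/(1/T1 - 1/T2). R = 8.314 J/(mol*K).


T1 = 418.15 K, T2 = 442.15 K
1/T1 - 1/T2 = 1.2981e-04
ln(t1/t2) = ln(21.9/2.7) = 2.0932
Ea = 8.314 * 2.0932 / 1.2981e-04 = 134065.9434 J/mol
Ea = 134.07 kJ/mol

134.07 kJ/mol


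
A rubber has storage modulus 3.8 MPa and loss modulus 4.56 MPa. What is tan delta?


tan delta = E'' / E'
= 4.56 / 3.8
= 1.2

tan delta = 1.2


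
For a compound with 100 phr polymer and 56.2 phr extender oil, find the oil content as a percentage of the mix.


Oil % = oil / (100 + oil) * 100
= 56.2 / (100 + 56.2) * 100
= 56.2 / 156.2 * 100
= 35.98%

35.98%


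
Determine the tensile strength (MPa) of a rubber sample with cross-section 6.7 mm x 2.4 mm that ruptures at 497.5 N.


Area = width * thickness = 6.7 * 2.4 = 16.08 mm^2
TS = force / area = 497.5 / 16.08 = 30.94 MPa

30.94 MPa


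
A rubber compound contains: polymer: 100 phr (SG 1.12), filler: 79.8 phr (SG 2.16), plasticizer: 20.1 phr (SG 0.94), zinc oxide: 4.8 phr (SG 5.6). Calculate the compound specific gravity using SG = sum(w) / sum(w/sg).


Sum of weights = 204.7
Volume contributions:
  polymer: 100/1.12 = 89.2857
  filler: 79.8/2.16 = 36.9444
  plasticizer: 20.1/0.94 = 21.3830
  zinc oxide: 4.8/5.6 = 0.8571
Sum of volumes = 148.4703
SG = 204.7 / 148.4703 = 1.379

SG = 1.379


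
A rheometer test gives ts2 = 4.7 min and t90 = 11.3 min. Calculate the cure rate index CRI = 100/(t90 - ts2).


CRI = 100 / (t90 - ts2)
= 100 / (11.3 - 4.7)
= 100 / 6.6
= 15.15 min^-1

15.15 min^-1


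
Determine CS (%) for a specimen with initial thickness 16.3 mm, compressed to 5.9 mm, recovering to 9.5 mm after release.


CS = (t0 - recovered) / (t0 - ts) * 100
= (16.3 - 9.5) / (16.3 - 5.9) * 100
= 6.8 / 10.4 * 100
= 65.4%

65.4%


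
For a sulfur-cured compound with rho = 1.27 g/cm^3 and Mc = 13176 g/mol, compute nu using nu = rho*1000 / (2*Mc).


nu = rho * 1000 / (2 * Mc)
nu = 1.27 * 1000 / (2 * 13176)
nu = 1270.0 / 26352
nu = 0.0482 mol/L

0.0482 mol/L


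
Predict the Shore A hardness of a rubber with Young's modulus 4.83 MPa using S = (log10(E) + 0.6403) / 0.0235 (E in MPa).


log10(E) = 0.0235*S - 0.6403  =>  S = (log10(E) + 0.6403) / 0.0235
log10(4.83) = 0.683947
S = (0.683947 + 0.6403) / 0.0235 = 1.324247 / 0.0235
S = 56.4

Shore A = 56.4


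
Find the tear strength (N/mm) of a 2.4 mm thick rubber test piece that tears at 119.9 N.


Tear strength = force / thickness
= 119.9 / 2.4
= 49.96 N/mm

49.96 N/mm


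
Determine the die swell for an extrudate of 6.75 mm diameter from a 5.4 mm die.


Die swell ratio = D_extrudate / D_die
= 6.75 / 5.4
= 1.25

Die swell = 1.25


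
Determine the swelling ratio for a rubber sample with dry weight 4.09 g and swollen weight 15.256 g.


Q = W_swollen / W_dry
Q = 15.256 / 4.09
Q = 3.73

Q = 3.73


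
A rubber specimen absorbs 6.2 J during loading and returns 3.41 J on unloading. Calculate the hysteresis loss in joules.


Hysteresis loss = loading - unloading
= 6.2 - 3.41
= 2.79 J

2.79 J


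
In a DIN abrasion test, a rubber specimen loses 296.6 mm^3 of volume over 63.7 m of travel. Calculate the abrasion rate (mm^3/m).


Rate = volume_loss / distance
= 296.6 / 63.7
= 4.656 mm^3/m

4.656 mm^3/m


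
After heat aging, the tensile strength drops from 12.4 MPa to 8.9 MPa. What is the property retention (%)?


Retention = aged / original * 100
= 8.9 / 12.4 * 100
= 71.8%

71.8%


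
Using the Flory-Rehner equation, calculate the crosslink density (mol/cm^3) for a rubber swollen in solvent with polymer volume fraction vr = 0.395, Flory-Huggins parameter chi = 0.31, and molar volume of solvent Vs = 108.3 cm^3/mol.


ln(1 - vr) = ln(1 - 0.395) = -0.5025
Numerator = -((-0.5025) + 0.395 + 0.31 * 0.395^2) = 0.0592
Denominator = 108.3 * (0.395^(1/3) - 0.395/2) = 58.0730
nu = 0.0592 / 58.0730 = 0.0010 mol/cm^3

0.0010 mol/cm^3


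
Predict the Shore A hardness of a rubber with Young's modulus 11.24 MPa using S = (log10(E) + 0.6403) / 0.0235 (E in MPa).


log10(E) = 0.0235*S - 0.6403  =>  S = (log10(E) + 0.6403) / 0.0235
log10(11.24) = 1.050766
S = (1.050766 + 0.6403) / 0.0235 = 1.691066 / 0.0235
S = 72.0

Shore A = 72.0


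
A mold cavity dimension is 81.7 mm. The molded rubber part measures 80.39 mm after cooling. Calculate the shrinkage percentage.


Shrinkage = (mold - part) / mold * 100
= (81.7 - 80.39) / 81.7 * 100
= 1.31 / 81.7 * 100
= 1.6%

1.6%


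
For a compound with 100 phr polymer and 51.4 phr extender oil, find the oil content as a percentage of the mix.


Oil % = oil / (100 + oil) * 100
= 51.4 / (100 + 51.4) * 100
= 51.4 / 151.4 * 100
= 33.95%

33.95%


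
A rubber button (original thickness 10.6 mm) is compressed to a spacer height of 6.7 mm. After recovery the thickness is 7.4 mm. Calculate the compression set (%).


CS = (t0 - recovered) / (t0 - ts) * 100
= (10.6 - 7.4) / (10.6 - 6.7) * 100
= 3.2 / 3.9 * 100
= 82.1%

82.1%


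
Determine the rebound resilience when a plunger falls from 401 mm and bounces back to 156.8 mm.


Resilience = h_rebound / h_drop * 100
= 156.8 / 401 * 100
= 39.1%

39.1%


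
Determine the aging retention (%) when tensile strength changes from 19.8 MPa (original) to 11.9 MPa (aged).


Retention = aged / original * 100
= 11.9 / 19.8 * 100
= 60.1%

60.1%


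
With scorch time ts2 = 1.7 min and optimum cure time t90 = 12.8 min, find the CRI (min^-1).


CRI = 100 / (t90 - ts2)
= 100 / (12.8 - 1.7)
= 100 / 11.1
= 9.01 min^-1

9.01 min^-1


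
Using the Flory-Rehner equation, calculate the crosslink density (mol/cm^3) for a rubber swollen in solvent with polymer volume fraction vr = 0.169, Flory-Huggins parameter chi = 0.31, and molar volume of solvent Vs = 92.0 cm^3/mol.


ln(1 - vr) = ln(1 - 0.169) = -0.1851
Numerator = -((-0.1851) + 0.169 + 0.31 * 0.169^2) = 0.0073
Denominator = 92.0 * (0.169^(1/3) - 0.169/2) = 43.0907
nu = 0.0073 / 43.0907 = 1.6875e-04 mol/cm^3

1.6875e-04 mol/cm^3


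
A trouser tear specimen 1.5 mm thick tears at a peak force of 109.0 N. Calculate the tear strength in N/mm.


Tear strength = force / thickness
= 109.0 / 1.5
= 72.67 N/mm

72.67 N/mm


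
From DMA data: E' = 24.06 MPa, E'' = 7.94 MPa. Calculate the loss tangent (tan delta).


tan delta = E'' / E'
= 7.94 / 24.06
= 0.33

tan delta = 0.33


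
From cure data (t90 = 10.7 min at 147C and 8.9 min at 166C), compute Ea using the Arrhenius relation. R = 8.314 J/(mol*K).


T1 = 420.15 K, T2 = 439.15 K
1/T1 - 1/T2 = 1.0298e-04
ln(t1/t2) = ln(10.7/8.9) = 0.1842
Ea = 8.314 * 0.1842 / 1.0298e-04 = 14871.1835 J/mol
Ea = 14.87 kJ/mol

14.87 kJ/mol


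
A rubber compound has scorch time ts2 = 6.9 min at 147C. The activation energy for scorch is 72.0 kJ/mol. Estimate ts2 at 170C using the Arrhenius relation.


Convert temperatures: T1 = 147 + 273.15 = 420.15 K, T2 = 170 + 273.15 = 443.15 K
ts2_new = 6.9 * exp(72000 / 8.314 * (1/443.15 - 1/420.15))
1/T2 - 1/T1 = -1.2353e-04
ts2_new = 2.37 min

2.37 min


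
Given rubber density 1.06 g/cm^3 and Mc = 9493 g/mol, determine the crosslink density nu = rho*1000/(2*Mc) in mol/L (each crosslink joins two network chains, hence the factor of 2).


nu = rho * 1000 / (2 * Mc)
nu = 1.06 * 1000 / (2 * 9493)
nu = 1060.0 / 18986
nu = 0.0558 mol/L

0.0558 mol/L


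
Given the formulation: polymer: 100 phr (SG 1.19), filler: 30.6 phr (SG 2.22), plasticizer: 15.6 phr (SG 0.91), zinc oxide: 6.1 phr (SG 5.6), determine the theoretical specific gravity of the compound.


Sum of weights = 152.3
Volume contributions:
  polymer: 100/1.19 = 84.0336
  filler: 30.6/2.22 = 13.7838
  plasticizer: 15.6/0.91 = 17.1429
  zinc oxide: 6.1/5.6 = 1.0893
Sum of volumes = 116.0495
SG = 152.3 / 116.0495 = 1.312

SG = 1.312


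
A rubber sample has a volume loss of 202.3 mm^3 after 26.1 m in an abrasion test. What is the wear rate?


Rate = volume_loss / distance
= 202.3 / 26.1
= 7.751 mm^3/m

7.751 mm^3/m


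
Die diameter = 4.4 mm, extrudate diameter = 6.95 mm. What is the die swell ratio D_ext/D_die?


Die swell ratio = D_extrudate / D_die
= 6.95 / 4.4
= 1.58

Die swell = 1.58


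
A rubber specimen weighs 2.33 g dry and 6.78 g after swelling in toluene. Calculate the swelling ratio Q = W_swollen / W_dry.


Q = W_swollen / W_dry
Q = 6.78 / 2.33
Q = 2.91

Q = 2.91


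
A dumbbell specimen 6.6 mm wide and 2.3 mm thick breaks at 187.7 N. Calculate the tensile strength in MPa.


Area = width * thickness = 6.6 * 2.3 = 15.18 mm^2
TS = force / area = 187.7 / 15.18 = 12.36 MPa

12.36 MPa


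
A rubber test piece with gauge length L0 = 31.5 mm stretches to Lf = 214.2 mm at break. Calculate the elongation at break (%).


Elongation = (Lf - L0) / L0 * 100
= (214.2 - 31.5) / 31.5 * 100
= 182.7 / 31.5 * 100
= 580.0%

580.0%


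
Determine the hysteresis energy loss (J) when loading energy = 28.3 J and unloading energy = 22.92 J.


Hysteresis loss = loading - unloading
= 28.3 - 22.92
= 5.38 J

5.38 J


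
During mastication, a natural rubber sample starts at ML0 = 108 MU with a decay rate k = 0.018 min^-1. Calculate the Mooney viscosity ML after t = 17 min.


ML = ML0 * exp(-k * t)
ML = 108 * exp(-0.018 * 17)
ML = 108 * 0.7364
ML = 79.53 MU

79.53 MU


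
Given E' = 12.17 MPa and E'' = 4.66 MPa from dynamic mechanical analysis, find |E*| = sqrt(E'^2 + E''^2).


|E*| = sqrt(E'^2 + E''^2)
= sqrt(12.17^2 + 4.66^2)
= sqrt(148.1089 + 21.7156)
= 13.032 MPa

13.032 MPa


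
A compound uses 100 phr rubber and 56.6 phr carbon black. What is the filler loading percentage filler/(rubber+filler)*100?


Filler % = filler / (rubber + filler) * 100
= 56.6 / (100 + 56.6) * 100
= 56.6 / 156.6 * 100
= 36.14%

36.14%


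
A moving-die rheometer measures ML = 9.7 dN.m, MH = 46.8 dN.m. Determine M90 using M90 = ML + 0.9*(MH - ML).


M90 = ML + 0.9 * (MH - ML)
M90 = 9.7 + 0.9 * (46.8 - 9.7)
M90 = 9.7 + 0.9 * 37.1
M90 = 43.09 dN.m

43.09 dN.m


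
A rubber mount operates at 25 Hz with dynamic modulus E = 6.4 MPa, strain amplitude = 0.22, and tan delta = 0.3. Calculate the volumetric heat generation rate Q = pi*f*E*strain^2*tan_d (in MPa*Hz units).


Q = pi * f * E * strain^2 * tan_d
= pi * 25 * 6.4 * 0.22^2 * 0.3
= pi * 25 * 6.4 * 0.0484 * 0.3
= 7.2985

Q = 7.2985


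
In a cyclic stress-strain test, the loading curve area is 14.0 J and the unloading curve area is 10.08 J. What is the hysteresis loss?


Hysteresis loss = loading - unloading
= 14.0 - 10.08
= 3.92 J

3.92 J


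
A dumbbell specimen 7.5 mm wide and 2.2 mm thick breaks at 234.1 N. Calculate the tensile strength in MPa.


Area = width * thickness = 7.5 * 2.2 = 16.5 mm^2
TS = force / area = 234.1 / 16.5 = 14.19 MPa

14.19 MPa


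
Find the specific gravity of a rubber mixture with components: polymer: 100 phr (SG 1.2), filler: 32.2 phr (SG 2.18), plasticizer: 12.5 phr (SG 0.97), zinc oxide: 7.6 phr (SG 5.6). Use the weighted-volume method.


Sum of weights = 152.3
Volume contributions:
  polymer: 100/1.2 = 83.3333
  filler: 32.2/2.18 = 14.7706
  plasticizer: 12.5/0.97 = 12.8866
  zinc oxide: 7.6/5.6 = 1.3571
Sum of volumes = 112.3477
SG = 152.3 / 112.3477 = 1.356

SG = 1.356


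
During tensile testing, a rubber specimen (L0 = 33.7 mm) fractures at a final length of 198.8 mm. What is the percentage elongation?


Elongation = (Lf - L0) / L0 * 100
= (198.8 - 33.7) / 33.7 * 100
= 165.1 / 33.7 * 100
= 489.9%

489.9%


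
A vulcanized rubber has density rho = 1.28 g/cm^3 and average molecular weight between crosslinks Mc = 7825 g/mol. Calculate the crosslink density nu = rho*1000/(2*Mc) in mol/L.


nu = rho * 1000 / (2 * Mc)
nu = 1.28 * 1000 / (2 * 7825)
nu = 1280.0 / 15650
nu = 0.0818 mol/L

0.0818 mol/L


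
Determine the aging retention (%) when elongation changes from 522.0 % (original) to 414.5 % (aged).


Retention = aged / original * 100
= 414.5 / 522.0 * 100
= 79.4%

79.4%


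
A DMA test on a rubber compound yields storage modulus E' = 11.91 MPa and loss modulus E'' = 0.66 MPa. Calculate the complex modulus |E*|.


|E*| = sqrt(E'^2 + E''^2)
= sqrt(11.91^2 + 0.66^2)
= sqrt(141.8481 + 0.4356)
= 11.928 MPa

11.928 MPa


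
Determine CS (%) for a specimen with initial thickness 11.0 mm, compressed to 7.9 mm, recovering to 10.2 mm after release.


CS = (t0 - recovered) / (t0 - ts) * 100
= (11.0 - 10.2) / (11.0 - 7.9) * 100
= 0.8 / 3.1 * 100
= 25.8%

25.8%


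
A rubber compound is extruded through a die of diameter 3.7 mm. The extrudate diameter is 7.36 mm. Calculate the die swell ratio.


Die swell ratio = D_extrudate / D_die
= 7.36 / 3.7
= 1.989

Die swell = 1.989


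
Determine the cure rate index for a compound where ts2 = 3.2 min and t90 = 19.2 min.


CRI = 100 / (t90 - ts2)
= 100 / (19.2 - 3.2)
= 100 / 16.0
= 6.25 min^-1

6.25 min^-1


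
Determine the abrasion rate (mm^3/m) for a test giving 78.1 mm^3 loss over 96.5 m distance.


Rate = volume_loss / distance
= 78.1 / 96.5
= 0.809 mm^3/m

0.809 mm^3/m


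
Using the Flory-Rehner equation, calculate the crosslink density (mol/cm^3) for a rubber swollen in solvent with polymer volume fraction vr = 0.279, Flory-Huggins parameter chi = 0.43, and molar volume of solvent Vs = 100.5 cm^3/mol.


ln(1 - vr) = ln(1 - 0.279) = -0.3271
Numerator = -((-0.3271) + 0.279 + 0.43 * 0.279^2) = 0.0146
Denominator = 100.5 * (0.279^(1/3) - 0.279/2) = 51.6503
nu = 0.0146 / 51.6503 = 2.8353e-04 mol/cm^3

2.8353e-04 mol/cm^3


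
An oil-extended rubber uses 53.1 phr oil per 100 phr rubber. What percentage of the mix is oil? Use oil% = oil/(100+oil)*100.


Oil % = oil / (100 + oil) * 100
= 53.1 / (100 + 53.1) * 100
= 53.1 / 153.1 * 100
= 34.68%

34.68%


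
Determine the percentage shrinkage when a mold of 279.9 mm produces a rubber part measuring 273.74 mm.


Shrinkage = (mold - part) / mold * 100
= (279.9 - 273.74) / 279.9 * 100
= 6.16 / 279.9 * 100
= 2.2%

2.2%


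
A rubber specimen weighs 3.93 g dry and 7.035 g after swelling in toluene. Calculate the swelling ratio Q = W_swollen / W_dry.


Q = W_swollen / W_dry
Q = 7.035 / 3.93
Q = 1.79

Q = 1.79


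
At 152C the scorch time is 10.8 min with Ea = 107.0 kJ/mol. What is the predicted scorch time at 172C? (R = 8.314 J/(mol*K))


Convert temperatures: T1 = 152 + 273.15 = 425.15 K, T2 = 172 + 273.15 = 445.15 K
ts2_new = 10.8 * exp(107000 / 8.314 * (1/445.15 - 1/425.15))
1/T2 - 1/T1 = -1.0568e-04
ts2_new = 2.77 min

2.77 min


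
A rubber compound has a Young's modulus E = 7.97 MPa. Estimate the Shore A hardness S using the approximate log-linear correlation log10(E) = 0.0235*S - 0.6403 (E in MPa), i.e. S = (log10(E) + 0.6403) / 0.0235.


log10(E) = 0.0235*S - 0.6403  =>  S = (log10(E) + 0.6403) / 0.0235
log10(7.97) = 0.901458
S = (0.901458 + 0.6403) / 0.0235 = 1.541758 / 0.0235
S = 65.6

Shore A = 65.6


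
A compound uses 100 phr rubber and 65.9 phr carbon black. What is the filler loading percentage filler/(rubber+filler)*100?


Filler % = filler / (rubber + filler) * 100
= 65.9 / (100 + 65.9) * 100
= 65.9 / 165.9 * 100
= 39.72%

39.72%


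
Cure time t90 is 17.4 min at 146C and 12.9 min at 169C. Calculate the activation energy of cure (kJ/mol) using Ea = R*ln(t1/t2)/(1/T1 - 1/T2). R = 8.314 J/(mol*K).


T1 = 419.15 K, T2 = 442.15 K
1/T1 - 1/T2 = 1.2410e-04
ln(t1/t2) = ln(17.4/12.9) = 0.2992
Ea = 8.314 * 0.2992 / 1.2410e-04 = 20046.8034 J/mol
Ea = 20.05 kJ/mol

20.05 kJ/mol


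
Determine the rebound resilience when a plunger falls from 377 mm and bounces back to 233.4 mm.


Resilience = h_rebound / h_drop * 100
= 233.4 / 377 * 100
= 61.9%

61.9%


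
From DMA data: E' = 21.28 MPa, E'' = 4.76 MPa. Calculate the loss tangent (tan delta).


tan delta = E'' / E'
= 4.76 / 21.28
= 0.2237

tan delta = 0.2237


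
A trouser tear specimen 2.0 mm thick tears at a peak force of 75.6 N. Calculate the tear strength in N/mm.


Tear strength = force / thickness
= 75.6 / 2.0
= 37.8 N/mm

37.8 N/mm


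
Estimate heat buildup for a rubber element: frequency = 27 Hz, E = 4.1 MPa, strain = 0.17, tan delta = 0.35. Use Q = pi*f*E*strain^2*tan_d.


Q = pi * f * E * strain^2 * tan_d
= pi * 27 * 4.1 * 0.17^2 * 0.35
= pi * 27 * 4.1 * 0.0289 * 0.35
= 3.5177

Q = 3.5177


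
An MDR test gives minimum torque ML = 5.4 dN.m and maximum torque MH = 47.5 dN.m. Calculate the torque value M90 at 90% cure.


M90 = ML + 0.9 * (MH - ML)
M90 = 5.4 + 0.9 * (47.5 - 5.4)
M90 = 5.4 + 0.9 * 42.1
M90 = 43.29 dN.m

43.29 dN.m


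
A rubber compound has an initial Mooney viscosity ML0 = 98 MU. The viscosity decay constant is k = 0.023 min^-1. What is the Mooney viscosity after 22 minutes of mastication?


ML = ML0 * exp(-k * t)
ML = 98 * exp(-0.023 * 22)
ML = 98 * 0.6029
ML = 59.08 MU

59.08 MU


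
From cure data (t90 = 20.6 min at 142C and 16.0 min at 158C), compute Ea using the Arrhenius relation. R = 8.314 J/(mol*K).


T1 = 415.15 K, T2 = 431.15 K
1/T1 - 1/T2 = 8.9390e-05
ln(t1/t2) = ln(20.6/16.0) = 0.2527
Ea = 8.314 * 0.2527 / 8.9390e-05 = 23503.5118 J/mol
Ea = 23.5 kJ/mol

23.5 kJ/mol


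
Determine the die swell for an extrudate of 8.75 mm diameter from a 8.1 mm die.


Die swell ratio = D_extrudate / D_die
= 8.75 / 8.1
= 1.08

Die swell = 1.08


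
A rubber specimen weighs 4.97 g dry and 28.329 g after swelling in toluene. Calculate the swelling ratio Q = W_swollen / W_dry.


Q = W_swollen / W_dry
Q = 28.329 / 4.97
Q = 5.7

Q = 5.7


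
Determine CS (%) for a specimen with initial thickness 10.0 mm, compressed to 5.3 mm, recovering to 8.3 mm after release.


CS = (t0 - recovered) / (t0 - ts) * 100
= (10.0 - 8.3) / (10.0 - 5.3) * 100
= 1.7 / 4.7 * 100
= 36.2%

36.2%


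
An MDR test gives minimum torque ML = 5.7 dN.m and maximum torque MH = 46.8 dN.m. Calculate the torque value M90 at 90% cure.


M90 = ML + 0.9 * (MH - ML)
M90 = 5.7 + 0.9 * (46.8 - 5.7)
M90 = 5.7 + 0.9 * 41.1
M90 = 42.69 dN.m

42.69 dN.m


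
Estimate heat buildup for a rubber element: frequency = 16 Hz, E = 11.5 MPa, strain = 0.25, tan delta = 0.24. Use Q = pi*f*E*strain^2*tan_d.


Q = pi * f * E * strain^2 * tan_d
= pi * 16 * 11.5 * 0.25^2 * 0.24
= pi * 16 * 11.5 * 0.0625 * 0.24
= 8.6708

Q = 8.6708


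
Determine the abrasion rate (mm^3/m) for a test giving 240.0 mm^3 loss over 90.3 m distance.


Rate = volume_loss / distance
= 240.0 / 90.3
= 2.658 mm^3/m

2.658 mm^3/m


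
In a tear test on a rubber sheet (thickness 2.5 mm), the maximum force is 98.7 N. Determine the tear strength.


Tear strength = force / thickness
= 98.7 / 2.5
= 39.48 N/mm

39.48 N/mm


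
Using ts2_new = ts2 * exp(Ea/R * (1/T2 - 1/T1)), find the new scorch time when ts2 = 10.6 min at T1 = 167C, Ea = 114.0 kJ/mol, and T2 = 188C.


Convert temperatures: T1 = 167 + 273.15 = 440.15 K, T2 = 188 + 273.15 = 461.15 K
ts2_new = 10.6 * exp(114000 / 8.314 * (1/461.15 - 1/440.15))
1/T2 - 1/T1 = -1.0346e-04
ts2_new = 2.57 min

2.57 min


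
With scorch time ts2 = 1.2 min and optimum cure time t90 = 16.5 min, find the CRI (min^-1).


CRI = 100 / (t90 - ts2)
= 100 / (16.5 - 1.2)
= 100 / 15.3
= 6.54 min^-1

6.54 min^-1


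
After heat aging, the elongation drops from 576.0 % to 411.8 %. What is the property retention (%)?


Retention = aged / original * 100
= 411.8 / 576.0 * 100
= 71.5%

71.5%


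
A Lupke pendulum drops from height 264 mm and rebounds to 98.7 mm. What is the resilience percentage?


Resilience = h_rebound / h_drop * 100
= 98.7 / 264 * 100
= 37.4%

37.4%


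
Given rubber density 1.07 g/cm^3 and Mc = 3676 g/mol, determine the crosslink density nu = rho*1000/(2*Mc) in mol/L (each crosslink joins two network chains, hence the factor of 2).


nu = rho * 1000 / (2 * Mc)
nu = 1.07 * 1000 / (2 * 3676)
nu = 1070.0 / 7352
nu = 0.1455 mol/L

0.1455 mol/L


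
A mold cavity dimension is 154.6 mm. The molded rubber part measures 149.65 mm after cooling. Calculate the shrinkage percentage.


Shrinkage = (mold - part) / mold * 100
= (154.6 - 149.65) / 154.6 * 100
= 4.95 / 154.6 * 100
= 3.2%

3.2%


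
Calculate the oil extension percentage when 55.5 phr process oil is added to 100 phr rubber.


Oil % = oil / (100 + oil) * 100
= 55.5 / (100 + 55.5) * 100
= 55.5 / 155.5 * 100
= 35.69%

35.69%


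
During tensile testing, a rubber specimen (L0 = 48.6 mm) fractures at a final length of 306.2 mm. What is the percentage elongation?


Elongation = (Lf - L0) / L0 * 100
= (306.2 - 48.6) / 48.6 * 100
= 257.6 / 48.6 * 100
= 530.0%

530.0%


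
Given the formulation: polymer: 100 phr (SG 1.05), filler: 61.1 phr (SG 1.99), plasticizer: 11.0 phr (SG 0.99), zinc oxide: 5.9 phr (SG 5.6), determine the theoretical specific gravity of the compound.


Sum of weights = 178.0
Volume contributions:
  polymer: 100/1.05 = 95.2381
  filler: 61.1/1.99 = 30.7035
  plasticizer: 11.0/0.99 = 11.1111
  zinc oxide: 5.9/5.6 = 1.0536
Sum of volumes = 138.1063
SG = 178.0 / 138.1063 = 1.289

SG = 1.289


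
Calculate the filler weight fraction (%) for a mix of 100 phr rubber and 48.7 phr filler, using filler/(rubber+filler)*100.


Filler % = filler / (rubber + filler) * 100
= 48.7 / (100 + 48.7) * 100
= 48.7 / 148.7 * 100
= 32.75%

32.75%


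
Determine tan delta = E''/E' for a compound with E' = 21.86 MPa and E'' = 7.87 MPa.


tan delta = E'' / E'
= 7.87 / 21.86
= 0.36

tan delta = 0.36


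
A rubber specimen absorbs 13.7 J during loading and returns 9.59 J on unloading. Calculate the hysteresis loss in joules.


Hysteresis loss = loading - unloading
= 13.7 - 9.59
= 4.11 J

4.11 J


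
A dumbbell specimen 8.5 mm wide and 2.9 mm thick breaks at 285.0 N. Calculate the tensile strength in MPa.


Area = width * thickness = 8.5 * 2.9 = 24.65 mm^2
TS = force / area = 285.0 / 24.65 = 11.56 MPa

11.56 MPa


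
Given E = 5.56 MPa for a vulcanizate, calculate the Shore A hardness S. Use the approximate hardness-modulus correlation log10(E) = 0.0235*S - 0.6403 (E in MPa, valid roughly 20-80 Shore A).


log10(E) = 0.0235*S - 0.6403  =>  S = (log10(E) + 0.6403) / 0.0235
log10(5.56) = 0.745075
S = (0.745075 + 0.6403) / 0.0235 = 1.385375 / 0.0235
S = 59.0

Shore A = 59.0


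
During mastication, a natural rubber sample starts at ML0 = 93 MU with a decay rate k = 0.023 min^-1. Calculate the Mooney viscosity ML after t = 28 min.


ML = ML0 * exp(-k * t)
ML = 93 * exp(-0.023 * 28)
ML = 93 * 0.5252
ML = 48.84 MU

48.84 MU


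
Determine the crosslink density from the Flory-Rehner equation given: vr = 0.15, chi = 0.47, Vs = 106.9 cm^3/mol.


ln(1 - vr) = ln(1 - 0.15) = -0.1625
Numerator = -((-0.1625) + 0.15 + 0.47 * 0.15^2) = 0.0019
Denominator = 106.9 * (0.15^(1/3) - 0.15/2) = 48.7816
nu = 0.0019 / 48.7816 = 3.9850e-05 mol/cm^3

3.9850e-05 mol/cm^3


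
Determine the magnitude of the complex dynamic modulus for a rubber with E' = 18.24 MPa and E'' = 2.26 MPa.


|E*| = sqrt(E'^2 + E''^2)
= sqrt(18.24^2 + 2.26^2)
= sqrt(332.6976 + 5.1076)
= 18.379 MPa

18.379 MPa


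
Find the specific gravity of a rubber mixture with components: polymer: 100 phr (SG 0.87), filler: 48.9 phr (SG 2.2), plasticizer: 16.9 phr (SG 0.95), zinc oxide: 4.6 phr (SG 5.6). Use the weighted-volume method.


Sum of weights = 170.4
Volume contributions:
  polymer: 100/0.87 = 114.9425
  filler: 48.9/2.2 = 22.2273
  plasticizer: 16.9/0.95 = 17.7895
  zinc oxide: 4.6/5.6 = 0.8214
Sum of volumes = 155.7807
SG = 170.4 / 155.7807 = 1.094

SG = 1.094


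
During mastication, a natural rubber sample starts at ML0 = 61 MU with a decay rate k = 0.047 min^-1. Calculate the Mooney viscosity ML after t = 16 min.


ML = ML0 * exp(-k * t)
ML = 61 * exp(-0.047 * 16)
ML = 61 * 0.4714
ML = 28.76 MU

28.76 MU


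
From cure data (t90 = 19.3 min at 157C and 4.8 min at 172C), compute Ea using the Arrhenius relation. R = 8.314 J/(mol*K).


T1 = 430.15 K, T2 = 445.15 K
1/T1 - 1/T2 = 7.8337e-05
ln(t1/t2) = ln(19.3/4.8) = 1.3915
Ea = 8.314 * 1.3915 / 7.8337e-05 = 147681.0934 J/mol
Ea = 147.68 kJ/mol

147.68 kJ/mol


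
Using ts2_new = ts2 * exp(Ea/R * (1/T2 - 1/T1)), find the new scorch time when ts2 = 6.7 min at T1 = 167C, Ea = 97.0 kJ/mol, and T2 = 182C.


Convert temperatures: T1 = 167 + 273.15 = 440.15 K, T2 = 182 + 273.15 = 455.15 K
ts2_new = 6.7 * exp(97000 / 8.314 * (1/455.15 - 1/440.15))
1/T2 - 1/T1 = -7.4875e-05
ts2_new = 2.8 min

2.8 min


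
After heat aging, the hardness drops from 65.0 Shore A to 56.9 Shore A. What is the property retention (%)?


Retention = aged / original * 100
= 56.9 / 65.0 * 100
= 87.5%

87.5%


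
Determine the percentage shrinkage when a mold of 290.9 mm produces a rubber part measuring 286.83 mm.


Shrinkage = (mold - part) / mold * 100
= (290.9 - 286.83) / 290.9 * 100
= 4.07 / 290.9 * 100
= 1.4%

1.4%


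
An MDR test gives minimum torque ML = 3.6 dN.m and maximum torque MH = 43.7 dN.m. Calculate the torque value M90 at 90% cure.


M90 = ML + 0.9 * (MH - ML)
M90 = 3.6 + 0.9 * (43.7 - 3.6)
M90 = 3.6 + 0.9 * 40.1
M90 = 39.69 dN.m

39.69 dN.m
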